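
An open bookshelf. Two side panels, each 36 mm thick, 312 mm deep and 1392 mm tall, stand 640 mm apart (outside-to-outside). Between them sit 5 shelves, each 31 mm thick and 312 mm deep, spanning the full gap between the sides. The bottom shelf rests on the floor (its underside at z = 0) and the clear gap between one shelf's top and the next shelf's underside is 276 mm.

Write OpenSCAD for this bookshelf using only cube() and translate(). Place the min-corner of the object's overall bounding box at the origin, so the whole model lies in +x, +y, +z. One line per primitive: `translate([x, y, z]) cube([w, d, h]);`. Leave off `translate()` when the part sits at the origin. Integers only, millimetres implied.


cube([36, 312, 1392]);
translate([604, 0, 0]) cube([36, 312, 1392]);
translate([36, 0, 0]) cube([568, 312, 31]);
translate([36, 0, 307]) cube([568, 312, 31]);
translate([36, 0, 614]) cube([568, 312, 31]);
translate([36, 0, 921]) cube([568, 312, 31]);
translate([36, 0, 1228]) cube([568, 312, 31]);


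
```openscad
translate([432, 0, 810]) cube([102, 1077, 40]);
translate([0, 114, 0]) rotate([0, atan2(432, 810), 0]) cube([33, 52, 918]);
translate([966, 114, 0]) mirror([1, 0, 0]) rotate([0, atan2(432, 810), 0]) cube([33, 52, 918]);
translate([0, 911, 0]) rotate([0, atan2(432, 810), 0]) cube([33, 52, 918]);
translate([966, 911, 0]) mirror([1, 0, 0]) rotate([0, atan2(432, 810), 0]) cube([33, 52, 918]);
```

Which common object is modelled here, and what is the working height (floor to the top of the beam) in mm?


A sawhorse. The overall height is 850 mm.

A beam across two mirrored pairs of raked legs — a sawhorse. The beam's underside is at z = 810 (matching the legs' vertical rise in atan2(432, 810)) and the beam is 40 mm tall, so its top is at 810 + 40 = 850 mm. The raked legs top out at the beam's underside, so that is the highest point.


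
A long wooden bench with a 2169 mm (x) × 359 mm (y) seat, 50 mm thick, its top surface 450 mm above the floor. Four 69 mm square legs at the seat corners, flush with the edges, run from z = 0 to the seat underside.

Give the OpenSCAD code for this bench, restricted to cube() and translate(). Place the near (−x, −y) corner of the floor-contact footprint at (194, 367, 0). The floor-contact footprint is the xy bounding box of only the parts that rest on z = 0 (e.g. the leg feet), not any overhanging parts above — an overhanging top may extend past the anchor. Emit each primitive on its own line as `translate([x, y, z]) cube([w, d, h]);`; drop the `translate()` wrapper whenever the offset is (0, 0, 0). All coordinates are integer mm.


translate([194, 367, 400]) cube([2169, 359, 50]);
translate([194, 367, 0]) cube([69, 69, 400]);
translate([194, 657, 0]) cube([69, 69, 400]);
translate([2294, 367, 0]) cube([69, 69, 400]);
translate([2294, 657, 0]) cube([69, 69, 400]);


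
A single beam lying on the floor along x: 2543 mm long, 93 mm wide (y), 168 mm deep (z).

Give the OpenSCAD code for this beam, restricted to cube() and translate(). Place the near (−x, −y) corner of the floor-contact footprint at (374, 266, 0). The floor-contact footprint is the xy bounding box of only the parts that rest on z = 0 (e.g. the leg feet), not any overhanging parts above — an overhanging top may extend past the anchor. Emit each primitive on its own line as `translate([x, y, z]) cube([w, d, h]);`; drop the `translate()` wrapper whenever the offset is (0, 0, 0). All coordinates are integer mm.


translate([374, 266, 0]) cube([2543, 93, 168]);


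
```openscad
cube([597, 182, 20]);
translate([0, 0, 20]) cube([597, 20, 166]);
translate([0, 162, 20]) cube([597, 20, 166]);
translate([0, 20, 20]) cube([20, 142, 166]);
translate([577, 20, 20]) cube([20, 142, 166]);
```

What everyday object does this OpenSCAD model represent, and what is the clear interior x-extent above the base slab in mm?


An open box. The internal width is 557 mm.

A 597×182 base slab with four walls standing on it — an open box. The base is 597 mm wide and the walls are 20 mm thick, so the internal width is 597 − 2 × 20 = 557 mm.


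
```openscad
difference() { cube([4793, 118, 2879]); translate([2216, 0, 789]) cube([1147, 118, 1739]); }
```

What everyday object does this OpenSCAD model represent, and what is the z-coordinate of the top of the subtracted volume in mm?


A wall with a window opening. The window head height is 2528 mm.

A wall with a rectangular opening subtracted — a window. Sill at z = 789, opening 1739 mm tall, so the head is at 789 + 1739 = 2528 mm.


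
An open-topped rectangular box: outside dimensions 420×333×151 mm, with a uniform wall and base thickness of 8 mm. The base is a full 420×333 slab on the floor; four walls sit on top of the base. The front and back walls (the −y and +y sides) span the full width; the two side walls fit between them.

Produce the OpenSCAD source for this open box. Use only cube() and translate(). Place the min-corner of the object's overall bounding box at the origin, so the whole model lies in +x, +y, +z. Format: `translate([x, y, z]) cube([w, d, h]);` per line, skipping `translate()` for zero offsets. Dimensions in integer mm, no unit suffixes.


cube([420, 333, 8]);
translate([0, 0, 8]) cube([420, 8, 143]);
translate([0, 325, 8]) cube([420, 8, 143]);
translate([0, 8, 8]) cube([8, 317, 143]);
translate([412, 8, 8]) cube([8, 317, 143]);


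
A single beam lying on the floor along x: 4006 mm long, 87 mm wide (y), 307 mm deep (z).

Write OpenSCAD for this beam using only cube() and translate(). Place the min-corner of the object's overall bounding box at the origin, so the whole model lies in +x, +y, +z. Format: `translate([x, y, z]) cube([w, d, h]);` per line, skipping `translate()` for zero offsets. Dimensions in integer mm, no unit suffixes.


cube([4006, 87, 307]);


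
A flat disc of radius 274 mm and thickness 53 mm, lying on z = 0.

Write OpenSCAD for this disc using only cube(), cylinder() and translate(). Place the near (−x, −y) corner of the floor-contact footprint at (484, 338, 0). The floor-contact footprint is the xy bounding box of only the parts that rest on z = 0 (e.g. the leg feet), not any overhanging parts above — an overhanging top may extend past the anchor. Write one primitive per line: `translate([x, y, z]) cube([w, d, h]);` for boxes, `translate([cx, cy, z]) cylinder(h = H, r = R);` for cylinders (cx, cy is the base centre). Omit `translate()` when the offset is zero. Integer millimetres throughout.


translate([758, 612, 0]) cylinder(h = 53, r = 274);


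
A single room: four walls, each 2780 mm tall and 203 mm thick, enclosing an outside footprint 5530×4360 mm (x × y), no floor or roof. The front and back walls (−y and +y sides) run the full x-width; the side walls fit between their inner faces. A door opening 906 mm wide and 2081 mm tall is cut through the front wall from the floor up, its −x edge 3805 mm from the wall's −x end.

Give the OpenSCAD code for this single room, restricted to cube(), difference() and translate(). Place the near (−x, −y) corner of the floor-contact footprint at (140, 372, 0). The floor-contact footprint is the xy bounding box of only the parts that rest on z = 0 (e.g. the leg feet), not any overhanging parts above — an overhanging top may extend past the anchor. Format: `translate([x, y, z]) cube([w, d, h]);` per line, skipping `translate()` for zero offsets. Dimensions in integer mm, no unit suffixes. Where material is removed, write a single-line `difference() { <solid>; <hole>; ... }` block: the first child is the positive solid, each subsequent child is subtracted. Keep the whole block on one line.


difference() { translate([140, 372, 0]) cube([5530, 203, 2780]); translate([3945, 372, 0]) cube([906, 203, 2081]); }
translate([140, 4529, 0]) cube([5530, 203, 2780]);
translate([140, 575, 0]) cube([203, 3954, 2780]);
translate([5467, 575, 0]) cube([203, 3954, 2780]);


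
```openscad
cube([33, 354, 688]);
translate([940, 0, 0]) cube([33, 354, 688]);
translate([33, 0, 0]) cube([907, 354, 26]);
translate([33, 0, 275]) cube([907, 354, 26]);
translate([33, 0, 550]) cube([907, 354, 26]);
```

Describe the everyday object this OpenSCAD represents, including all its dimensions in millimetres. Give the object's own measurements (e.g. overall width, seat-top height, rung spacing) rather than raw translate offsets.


An open bookshelf. Two side panels, each 33 mm thick, 354 mm deep and 688 mm tall, stand 973 mm apart (outside-to-outside). Between them sit 3 shelves, each 26 mm thick and 354 mm deep, spanning the full gap between the sides. The bottom shelf rests on the floor (its underside at z = 0) and the clear gap between one shelf's top and the next shelf's underside is 249 mm.


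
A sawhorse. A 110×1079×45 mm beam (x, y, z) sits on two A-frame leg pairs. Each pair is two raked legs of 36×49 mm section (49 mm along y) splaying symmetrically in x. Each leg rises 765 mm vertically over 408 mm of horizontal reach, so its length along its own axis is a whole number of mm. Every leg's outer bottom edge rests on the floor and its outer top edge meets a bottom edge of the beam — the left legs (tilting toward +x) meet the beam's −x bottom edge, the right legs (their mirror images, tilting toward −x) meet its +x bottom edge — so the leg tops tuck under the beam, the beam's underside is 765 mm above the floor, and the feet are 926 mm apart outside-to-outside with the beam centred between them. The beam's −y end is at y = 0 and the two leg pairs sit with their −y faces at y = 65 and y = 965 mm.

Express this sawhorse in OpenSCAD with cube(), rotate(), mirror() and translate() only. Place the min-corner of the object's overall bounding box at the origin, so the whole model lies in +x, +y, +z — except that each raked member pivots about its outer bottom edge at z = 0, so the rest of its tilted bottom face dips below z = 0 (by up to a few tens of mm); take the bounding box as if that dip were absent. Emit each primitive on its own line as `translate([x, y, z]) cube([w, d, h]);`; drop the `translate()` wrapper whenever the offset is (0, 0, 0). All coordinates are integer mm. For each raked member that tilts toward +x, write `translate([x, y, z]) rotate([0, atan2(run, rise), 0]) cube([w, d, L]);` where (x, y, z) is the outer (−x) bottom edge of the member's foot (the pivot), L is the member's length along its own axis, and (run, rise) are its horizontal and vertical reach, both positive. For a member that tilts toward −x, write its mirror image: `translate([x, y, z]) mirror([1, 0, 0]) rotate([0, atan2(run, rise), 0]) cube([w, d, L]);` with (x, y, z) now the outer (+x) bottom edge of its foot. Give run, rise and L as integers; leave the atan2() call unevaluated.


// leg length = √(408² + 765²) = 867
// right-leg outer foot x = 2·408 + 110 = 926
// beam min-corner = (408, 0, 765)
translate([408, 0, 765]) cube([110, 1079, 45]);
translate([0, 65, 0]) rotate([0, atan2(408, 765), 0]) cube([36, 49, 867]);
translate([926, 65, 0]) mirror([1, 0, 0]) rotate([0, atan2(408, 765), 0]) cube([36, 49, 867]);
translate([0, 965, 0]) rotate([0, atan2(408, 765), 0]) cube([36, 49, 867]);
translate([926, 965, 0]) mirror([1, 0, 0]) rotate([0, atan2(408, 765), 0]) cube([36, 49, 867]);


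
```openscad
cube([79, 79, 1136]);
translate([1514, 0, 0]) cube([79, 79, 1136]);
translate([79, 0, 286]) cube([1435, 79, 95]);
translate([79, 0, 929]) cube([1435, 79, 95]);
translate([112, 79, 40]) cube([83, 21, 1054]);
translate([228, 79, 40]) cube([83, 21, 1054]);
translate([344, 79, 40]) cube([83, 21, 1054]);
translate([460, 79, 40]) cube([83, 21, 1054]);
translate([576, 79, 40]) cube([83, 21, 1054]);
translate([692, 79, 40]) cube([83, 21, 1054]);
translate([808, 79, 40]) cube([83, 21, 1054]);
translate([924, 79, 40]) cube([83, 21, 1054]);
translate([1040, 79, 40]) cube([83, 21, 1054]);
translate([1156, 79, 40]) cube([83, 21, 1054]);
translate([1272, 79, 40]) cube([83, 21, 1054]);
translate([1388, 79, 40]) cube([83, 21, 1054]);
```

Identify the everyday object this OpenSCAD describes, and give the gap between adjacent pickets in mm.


A fence section. The picket gap is 33 mm.

Two posts, two rails, 12 pickets — a fence section. Span 1435 mm holds 12 pickets of 83 mm with 13 equal gaps: ⌊(1435 − 12·83) / 13⌋ = 33 mm.


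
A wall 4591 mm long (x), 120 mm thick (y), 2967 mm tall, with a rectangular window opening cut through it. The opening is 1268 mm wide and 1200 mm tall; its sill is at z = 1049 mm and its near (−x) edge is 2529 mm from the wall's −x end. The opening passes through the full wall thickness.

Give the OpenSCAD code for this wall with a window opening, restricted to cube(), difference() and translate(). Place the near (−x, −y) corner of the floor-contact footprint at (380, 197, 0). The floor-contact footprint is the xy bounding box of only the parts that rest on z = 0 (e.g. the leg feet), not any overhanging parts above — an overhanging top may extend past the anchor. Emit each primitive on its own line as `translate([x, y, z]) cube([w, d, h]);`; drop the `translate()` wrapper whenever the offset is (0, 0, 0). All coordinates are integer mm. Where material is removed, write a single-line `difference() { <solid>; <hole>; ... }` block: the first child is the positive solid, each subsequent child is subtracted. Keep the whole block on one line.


difference() { translate([380, 197, 0]) cube([4591, 120, 2967]); translate([2909, 197, 1049]) cube([1268, 120, 1200]); }


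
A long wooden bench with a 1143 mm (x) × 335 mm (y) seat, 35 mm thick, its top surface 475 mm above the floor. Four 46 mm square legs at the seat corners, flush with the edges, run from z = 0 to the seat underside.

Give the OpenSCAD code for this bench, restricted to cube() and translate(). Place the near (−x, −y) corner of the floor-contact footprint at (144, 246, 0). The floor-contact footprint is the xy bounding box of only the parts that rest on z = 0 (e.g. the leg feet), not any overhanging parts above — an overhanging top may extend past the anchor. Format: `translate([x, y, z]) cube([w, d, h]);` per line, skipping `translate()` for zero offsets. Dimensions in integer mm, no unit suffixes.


translate([144, 246, 440]) cube([1143, 335, 35]);
translate([144, 246, 0]) cube([46, 46, 440]);
translate([144, 535, 0]) cube([46, 46, 440]);
translate([1241, 246, 0]) cube([46, 46, 440]);
translate([1241, 535, 0]) cube([46, 46, 440]);


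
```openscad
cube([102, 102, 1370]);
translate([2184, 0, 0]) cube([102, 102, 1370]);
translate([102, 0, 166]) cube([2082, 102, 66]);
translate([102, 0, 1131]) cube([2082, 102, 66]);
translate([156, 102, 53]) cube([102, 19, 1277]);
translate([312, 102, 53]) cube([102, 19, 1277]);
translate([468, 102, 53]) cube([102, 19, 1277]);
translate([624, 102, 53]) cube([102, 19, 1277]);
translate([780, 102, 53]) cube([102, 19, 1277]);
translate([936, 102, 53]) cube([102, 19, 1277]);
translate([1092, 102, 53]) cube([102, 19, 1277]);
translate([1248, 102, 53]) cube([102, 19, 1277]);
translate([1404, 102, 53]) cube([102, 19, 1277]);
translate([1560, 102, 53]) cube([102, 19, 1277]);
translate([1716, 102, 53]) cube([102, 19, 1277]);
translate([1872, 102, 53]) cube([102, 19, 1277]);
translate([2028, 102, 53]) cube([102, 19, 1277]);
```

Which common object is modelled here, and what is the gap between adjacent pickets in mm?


A fence section. The picket gap is 54 mm.

Two posts, two rails, 13 pickets — a fence section. Span 2082 mm holds 13 pickets of 102 mm with 14 equal gaps: ⌊(2082 − 13·102) / 14⌋ = 54 mm.


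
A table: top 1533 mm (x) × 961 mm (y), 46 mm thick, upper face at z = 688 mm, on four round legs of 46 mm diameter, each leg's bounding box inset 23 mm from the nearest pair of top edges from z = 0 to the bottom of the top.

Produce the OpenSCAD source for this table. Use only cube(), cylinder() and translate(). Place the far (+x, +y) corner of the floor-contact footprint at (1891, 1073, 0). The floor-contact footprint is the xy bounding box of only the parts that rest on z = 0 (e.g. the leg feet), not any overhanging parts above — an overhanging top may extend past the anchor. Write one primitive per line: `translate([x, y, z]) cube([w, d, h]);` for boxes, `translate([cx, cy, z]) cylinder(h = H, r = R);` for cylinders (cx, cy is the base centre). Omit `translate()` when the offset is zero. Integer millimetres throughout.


translate([381, 135, 642]) cube([1533, 961, 46]);
translate([427, 181, 0]) cylinder(h = 642, r = 23);
translate([1868, 181, 0]) cylinder(h = 642, r = 23);
translate([427, 1050, 0]) cylinder(h = 642, r = 23);
translate([1868, 1050, 0]) cylinder(h = 642, r = 23);


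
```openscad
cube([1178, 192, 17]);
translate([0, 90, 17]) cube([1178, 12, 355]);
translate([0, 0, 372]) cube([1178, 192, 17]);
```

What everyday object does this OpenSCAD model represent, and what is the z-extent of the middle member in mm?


An I-beam. The web height is 355 mm.

Two wide flanges with a thin centred web — an I-beam. Overall 389 mm minus two 17 mm flanges gives a web of 389 − 2·17 = 355 mm.


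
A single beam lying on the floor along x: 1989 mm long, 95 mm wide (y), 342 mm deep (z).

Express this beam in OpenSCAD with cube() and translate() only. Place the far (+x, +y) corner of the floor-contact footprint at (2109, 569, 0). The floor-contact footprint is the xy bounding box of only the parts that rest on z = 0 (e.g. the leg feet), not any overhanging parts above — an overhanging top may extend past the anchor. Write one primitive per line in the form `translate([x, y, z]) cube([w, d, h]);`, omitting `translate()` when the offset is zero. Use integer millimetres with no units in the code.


translate([120, 474, 0]) cube([1989, 95, 342]);


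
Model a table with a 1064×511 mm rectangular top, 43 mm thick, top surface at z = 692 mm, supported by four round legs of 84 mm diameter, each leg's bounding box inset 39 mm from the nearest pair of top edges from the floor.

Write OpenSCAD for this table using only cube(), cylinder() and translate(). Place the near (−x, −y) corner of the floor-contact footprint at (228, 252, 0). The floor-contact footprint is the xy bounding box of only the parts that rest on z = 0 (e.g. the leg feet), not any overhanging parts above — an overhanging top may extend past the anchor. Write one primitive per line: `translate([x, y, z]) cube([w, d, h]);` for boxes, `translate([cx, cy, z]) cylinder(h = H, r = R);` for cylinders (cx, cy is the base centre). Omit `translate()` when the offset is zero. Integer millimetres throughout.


// leg_h = 692 - 43 = 649
translate([189, 213, 649]) cube([1064, 511, 43]);
translate([270, 294, 0]) cylinder(h = 649, r = 42);
translate([1172, 294, 0]) cylinder(h = 649, r = 42);
translate([270, 643, 0]) cylinder(h = 649, r = 42);
translate([1172, 643, 0]) cylinder(h = 649, r = 42);


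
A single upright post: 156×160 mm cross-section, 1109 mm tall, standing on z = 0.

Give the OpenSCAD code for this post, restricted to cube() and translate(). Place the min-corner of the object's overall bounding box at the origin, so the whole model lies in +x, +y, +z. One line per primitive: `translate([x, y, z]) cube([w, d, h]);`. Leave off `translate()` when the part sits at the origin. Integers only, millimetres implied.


cube([156, 160, 1109]);


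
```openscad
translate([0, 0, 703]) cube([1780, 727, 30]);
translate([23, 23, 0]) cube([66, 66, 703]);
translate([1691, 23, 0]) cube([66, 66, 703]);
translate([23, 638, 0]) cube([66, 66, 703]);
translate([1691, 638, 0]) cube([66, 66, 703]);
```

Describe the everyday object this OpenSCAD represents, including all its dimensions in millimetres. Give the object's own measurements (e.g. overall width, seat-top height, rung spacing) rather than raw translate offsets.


A table: top 1780 mm (x) × 727 mm (y), 30 mm thick, upper face at z = 733 mm, on four 66×66 mm square legs, each inset 23 mm from the nearest pair of top edges from z = 0 to the bottom of the top.


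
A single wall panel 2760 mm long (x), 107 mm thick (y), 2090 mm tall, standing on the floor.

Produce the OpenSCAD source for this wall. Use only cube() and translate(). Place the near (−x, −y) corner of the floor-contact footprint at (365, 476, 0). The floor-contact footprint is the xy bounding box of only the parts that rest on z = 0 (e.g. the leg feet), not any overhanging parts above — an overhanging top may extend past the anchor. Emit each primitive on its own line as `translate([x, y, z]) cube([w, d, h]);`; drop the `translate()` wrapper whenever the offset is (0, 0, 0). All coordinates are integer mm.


translate([365, 476, 0]) cube([2760, 107, 2090]);


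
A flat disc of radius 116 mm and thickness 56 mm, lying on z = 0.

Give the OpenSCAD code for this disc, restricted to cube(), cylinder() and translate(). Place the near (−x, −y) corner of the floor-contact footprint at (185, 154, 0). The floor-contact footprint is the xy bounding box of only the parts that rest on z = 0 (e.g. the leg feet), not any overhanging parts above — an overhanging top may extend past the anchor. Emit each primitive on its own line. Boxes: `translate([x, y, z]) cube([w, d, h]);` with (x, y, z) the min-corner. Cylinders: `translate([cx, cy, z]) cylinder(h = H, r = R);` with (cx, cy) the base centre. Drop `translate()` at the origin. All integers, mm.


translate([301, 270, 0]) cylinder(h = 56, r = 116);


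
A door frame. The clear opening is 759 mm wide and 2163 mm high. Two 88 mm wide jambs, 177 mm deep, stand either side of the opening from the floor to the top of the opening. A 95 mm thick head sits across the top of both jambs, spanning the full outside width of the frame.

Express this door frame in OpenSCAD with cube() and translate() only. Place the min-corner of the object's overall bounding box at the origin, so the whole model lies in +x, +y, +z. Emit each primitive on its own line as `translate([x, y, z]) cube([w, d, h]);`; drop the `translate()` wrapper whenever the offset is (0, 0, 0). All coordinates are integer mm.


cube([88, 177, 2163]);
translate([847, 0, 0]) cube([88, 177, 2163]);
translate([0, 0, 2163]) cube([935, 177, 95]);


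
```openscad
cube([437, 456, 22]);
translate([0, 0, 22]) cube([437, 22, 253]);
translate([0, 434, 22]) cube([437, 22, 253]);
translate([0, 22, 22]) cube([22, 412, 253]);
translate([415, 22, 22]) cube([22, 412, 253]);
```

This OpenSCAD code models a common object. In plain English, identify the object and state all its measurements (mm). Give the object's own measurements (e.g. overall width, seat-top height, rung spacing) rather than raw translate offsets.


An open-topped rectangular box: outside dimensions 437×456×275 mm, with a uniform wall and base thickness of 22 mm. The base is a full 437×456 slab on the floor; four walls sit on top of the base. The front and back walls (the −y and +y sides) span the full width; the two side walls fit between them.


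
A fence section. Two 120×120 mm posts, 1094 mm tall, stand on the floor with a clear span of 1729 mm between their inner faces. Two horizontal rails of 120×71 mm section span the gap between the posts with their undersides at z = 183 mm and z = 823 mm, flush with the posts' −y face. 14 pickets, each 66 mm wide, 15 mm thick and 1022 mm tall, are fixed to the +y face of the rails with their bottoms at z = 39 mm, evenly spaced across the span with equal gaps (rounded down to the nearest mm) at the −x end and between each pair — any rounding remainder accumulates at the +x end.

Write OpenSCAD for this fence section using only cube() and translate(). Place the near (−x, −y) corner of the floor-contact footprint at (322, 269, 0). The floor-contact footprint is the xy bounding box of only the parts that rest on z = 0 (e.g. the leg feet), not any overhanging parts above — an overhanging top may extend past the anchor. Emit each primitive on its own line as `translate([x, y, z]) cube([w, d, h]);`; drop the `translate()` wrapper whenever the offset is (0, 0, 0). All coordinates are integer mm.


translate([322, 269, 0]) cube([120, 120, 1094]);
translate([2171, 269, 0]) cube([120, 120, 1094]);
translate([442, 269, 183]) cube([1729, 120, 71]);
translate([442, 269, 823]) cube([1729, 120, 71]);
translate([495, 389, 39]) cube([66, 15, 1022]);
translate([614, 389, 39]) cube([66, 15, 1022]);
translate([733, 389, 39]) cube([66, 15, 1022]);
translate([852, 389, 39]) cube([66, 15, 1022]);
translate([971, 389, 39]) cube([66, 15, 1022]);
translate([1090, 389, 39]) cube([66, 15, 1022]);
translate([1209, 389, 39]) cube([66, 15, 1022]);
translate([1328, 389, 39]) cube([66, 15, 1022]);
translate([1447, 389, 39]) cube([66, 15, 1022]);
translate([1566, 389, 39]) cube([66, 15, 1022]);
translate([1685, 389, 39]) cube([66, 15, 1022]);
translate([1804, 389, 39]) cube([66, 15, 1022]);
translate([1923, 389, 39]) cube([66, 15, 1022]);
translate([2042, 389, 39]) cube([66, 15, 1022]);


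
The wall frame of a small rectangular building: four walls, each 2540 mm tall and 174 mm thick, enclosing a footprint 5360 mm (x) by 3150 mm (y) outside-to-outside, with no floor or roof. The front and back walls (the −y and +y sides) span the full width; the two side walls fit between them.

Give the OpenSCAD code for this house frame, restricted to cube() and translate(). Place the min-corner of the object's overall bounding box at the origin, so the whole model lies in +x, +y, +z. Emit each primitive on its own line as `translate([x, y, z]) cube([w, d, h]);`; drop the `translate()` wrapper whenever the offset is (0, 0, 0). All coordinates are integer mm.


cube([5360, 174, 2540]);
translate([0, 2976, 0]) cube([5360, 174, 2540]);
translate([0, 174, 0]) cube([174, 2802, 2540]);
translate([5186, 174, 0]) cube([174, 2802, 2540]);


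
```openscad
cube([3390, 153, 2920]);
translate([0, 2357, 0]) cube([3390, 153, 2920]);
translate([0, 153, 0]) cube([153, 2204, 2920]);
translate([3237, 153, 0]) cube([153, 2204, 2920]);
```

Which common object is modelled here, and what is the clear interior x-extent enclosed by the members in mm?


A house (or room) frame. The interior width is 3084 mm.

Four 2920 mm walls enclosing a rectangle with no floor or roof — a room or house frame. Outside width is 3390 mm and wall thickness is 153 mm, so the interior width is 3390 − 2 × 153 = 3084 mm.


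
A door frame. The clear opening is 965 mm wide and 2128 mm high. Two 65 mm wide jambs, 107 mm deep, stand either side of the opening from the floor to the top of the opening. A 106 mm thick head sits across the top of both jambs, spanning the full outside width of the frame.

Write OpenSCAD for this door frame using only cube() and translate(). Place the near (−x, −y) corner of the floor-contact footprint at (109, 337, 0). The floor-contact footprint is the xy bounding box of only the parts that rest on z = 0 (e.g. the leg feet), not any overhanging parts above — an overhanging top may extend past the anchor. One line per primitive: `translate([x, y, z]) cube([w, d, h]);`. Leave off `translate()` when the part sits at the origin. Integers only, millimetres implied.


translate([109, 337, 0]) cube([65, 107, 2128]);
translate([1139, 337, 0]) cube([65, 107, 2128]);
translate([109, 337, 2128]) cube([1095, 107, 106]);


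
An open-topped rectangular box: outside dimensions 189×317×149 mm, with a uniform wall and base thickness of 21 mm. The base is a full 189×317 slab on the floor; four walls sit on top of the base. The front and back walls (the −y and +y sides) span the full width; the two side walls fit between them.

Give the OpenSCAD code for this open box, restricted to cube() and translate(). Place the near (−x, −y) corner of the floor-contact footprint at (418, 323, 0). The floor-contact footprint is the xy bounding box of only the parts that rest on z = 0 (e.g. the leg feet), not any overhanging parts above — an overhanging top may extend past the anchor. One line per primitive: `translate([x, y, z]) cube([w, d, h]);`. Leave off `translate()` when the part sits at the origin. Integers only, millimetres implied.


translate([418, 323, 0]) cube([189, 317, 21]);
translate([418, 323, 21]) cube([189, 21, 128]);
translate([418, 619, 21]) cube([189, 21, 128]);
translate([418, 344, 21]) cube([21, 275, 128]);
translate([586, 344, 21]) cube([21, 275, 128]);


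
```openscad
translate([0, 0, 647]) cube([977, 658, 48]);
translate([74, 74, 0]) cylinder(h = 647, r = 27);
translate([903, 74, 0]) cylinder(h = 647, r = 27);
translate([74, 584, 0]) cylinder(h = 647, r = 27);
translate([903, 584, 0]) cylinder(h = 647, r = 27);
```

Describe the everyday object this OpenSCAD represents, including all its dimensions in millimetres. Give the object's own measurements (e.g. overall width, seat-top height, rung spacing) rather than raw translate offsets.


A table: top 977 mm (x) × 658 mm (y), 48 mm thick, upper face at z = 695 mm, on four round legs of 54 mm diameter, each leg's bounding box inset 47 mm from the nearest pair of top edges from z = 0 to the bottom of the top.


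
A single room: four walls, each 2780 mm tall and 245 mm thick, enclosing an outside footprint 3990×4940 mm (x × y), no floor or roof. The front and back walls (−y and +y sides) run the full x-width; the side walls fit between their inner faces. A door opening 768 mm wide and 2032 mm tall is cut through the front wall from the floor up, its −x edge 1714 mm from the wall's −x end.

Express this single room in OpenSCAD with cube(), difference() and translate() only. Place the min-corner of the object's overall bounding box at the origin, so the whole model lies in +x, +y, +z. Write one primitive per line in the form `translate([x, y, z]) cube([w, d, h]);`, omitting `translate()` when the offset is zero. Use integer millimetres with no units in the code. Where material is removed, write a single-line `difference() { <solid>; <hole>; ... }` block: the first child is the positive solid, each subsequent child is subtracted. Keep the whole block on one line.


difference() { cube([3990, 245, 2780]); translate([1714, 0, 0]) cube([768, 245, 2032]); }
translate([0, 4695, 0]) cube([3990, 245, 2780]);
translate([0, 245, 0]) cube([245, 4450, 2780]);
translate([3745, 245, 0]) cube([245, 4450, 2780]);


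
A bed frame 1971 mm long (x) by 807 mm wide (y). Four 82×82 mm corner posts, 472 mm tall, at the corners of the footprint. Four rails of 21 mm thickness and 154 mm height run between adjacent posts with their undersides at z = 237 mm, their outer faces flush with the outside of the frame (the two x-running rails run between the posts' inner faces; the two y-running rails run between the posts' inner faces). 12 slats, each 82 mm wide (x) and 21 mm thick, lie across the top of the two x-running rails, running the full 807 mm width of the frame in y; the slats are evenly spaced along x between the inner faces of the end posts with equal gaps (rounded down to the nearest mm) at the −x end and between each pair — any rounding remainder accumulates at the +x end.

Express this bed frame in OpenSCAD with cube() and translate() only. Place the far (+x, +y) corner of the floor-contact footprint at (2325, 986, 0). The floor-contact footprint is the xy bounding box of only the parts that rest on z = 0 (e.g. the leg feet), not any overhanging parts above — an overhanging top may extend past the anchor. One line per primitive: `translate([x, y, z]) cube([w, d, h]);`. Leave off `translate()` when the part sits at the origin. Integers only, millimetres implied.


translate([354, 179, 0]) cube([82, 82, 472]);
translate([354, 904, 0]) cube([82, 82, 472]);
translate([2243, 179, 0]) cube([82, 82, 472]);
translate([2243, 904, 0]) cube([82, 82, 472]);
translate([436, 179, 237]) cube([1807, 21, 154]);
translate([436, 965, 237]) cube([1807, 21, 154]);
translate([354, 261, 237]) cube([21, 643, 154]);
translate([2304, 261, 237]) cube([21, 643, 154]);
translate([499, 179, 391]) cube([82, 807, 21]);
translate([644, 179, 391]) cube([82, 807, 21]);
translate([789, 179, 391]) cube([82, 807, 21]);
translate([934, 179, 391]) cube([82, 807, 21]);
translate([1079, 179, 391]) cube([82, 807, 21]);
translate([1224, 179, 391]) cube([82, 807, 21]);
translate([1369, 179, 391]) cube([82, 807, 21]);
translate([1514, 179, 391]) cube([82, 807, 21]);
translate([1659, 179, 391]) cube([82, 807, 21]);
translate([1804, 179, 391]) cube([82, 807, 21]);
translate([1949, 179, 391]) cube([82, 807, 21]);
translate([2094, 179, 391]) cube([82, 807, 21]);


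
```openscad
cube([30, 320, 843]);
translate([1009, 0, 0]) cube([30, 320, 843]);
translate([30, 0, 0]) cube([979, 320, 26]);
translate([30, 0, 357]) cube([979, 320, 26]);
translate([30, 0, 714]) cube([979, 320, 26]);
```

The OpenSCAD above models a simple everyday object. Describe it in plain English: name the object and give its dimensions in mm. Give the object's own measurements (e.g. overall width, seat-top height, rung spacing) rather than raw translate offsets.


An open bookshelf. Two side panels, each 30 mm thick, 320 mm deep and 843 mm tall, stand 1039 mm apart (outside-to-outside). Between them sit 3 shelves, each 26 mm thick and 320 mm deep, spanning the full gap between the sides. The bottom shelf rests on the floor (its underside at z = 0) and the clear gap between one shelf's top and the next shelf's underside is 331 mm.


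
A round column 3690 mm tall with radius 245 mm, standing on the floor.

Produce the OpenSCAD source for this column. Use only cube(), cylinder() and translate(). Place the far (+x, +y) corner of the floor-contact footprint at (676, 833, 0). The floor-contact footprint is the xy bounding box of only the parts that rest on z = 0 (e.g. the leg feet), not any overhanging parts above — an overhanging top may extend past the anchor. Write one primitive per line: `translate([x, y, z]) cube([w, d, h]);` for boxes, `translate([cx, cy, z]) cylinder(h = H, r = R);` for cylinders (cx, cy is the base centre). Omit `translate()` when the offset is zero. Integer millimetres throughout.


translate([431, 588, 0]) cylinder(h = 3690, r = 245);


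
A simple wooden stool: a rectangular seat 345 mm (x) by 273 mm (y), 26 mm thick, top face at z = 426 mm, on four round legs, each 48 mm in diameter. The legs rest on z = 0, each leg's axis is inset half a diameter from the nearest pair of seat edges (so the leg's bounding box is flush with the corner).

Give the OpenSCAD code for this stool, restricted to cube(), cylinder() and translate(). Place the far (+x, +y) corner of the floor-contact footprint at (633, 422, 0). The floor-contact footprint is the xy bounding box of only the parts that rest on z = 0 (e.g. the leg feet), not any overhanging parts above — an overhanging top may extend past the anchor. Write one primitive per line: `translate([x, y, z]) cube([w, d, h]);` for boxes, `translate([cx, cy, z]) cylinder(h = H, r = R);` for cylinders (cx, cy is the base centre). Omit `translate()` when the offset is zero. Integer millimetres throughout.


translate([288, 149, 400]) cube([345, 273, 26]);
translate([312, 173, 0]) cylinder(h = 400, r = 24);
translate([609, 173, 0]) cylinder(h = 400, r = 24);
translate([312, 398, 0]) cylinder(h = 400, r = 24);
translate([609, 398, 0]) cylinder(h = 400, r = 24);


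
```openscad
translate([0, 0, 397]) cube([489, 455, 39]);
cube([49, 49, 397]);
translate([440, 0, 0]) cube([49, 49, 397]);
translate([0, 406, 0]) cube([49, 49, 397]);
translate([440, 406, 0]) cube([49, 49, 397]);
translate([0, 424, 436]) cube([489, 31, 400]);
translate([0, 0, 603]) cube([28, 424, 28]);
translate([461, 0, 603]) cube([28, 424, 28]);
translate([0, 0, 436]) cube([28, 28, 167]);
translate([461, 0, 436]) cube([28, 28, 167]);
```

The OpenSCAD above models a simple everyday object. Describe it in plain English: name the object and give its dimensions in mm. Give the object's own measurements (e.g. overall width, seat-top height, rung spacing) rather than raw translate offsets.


A chair. The seat is a 489×455×39 mm slab with its top at z = 436 mm, on four 49×49 mm corner legs (flush with the seat edges, standing on z = 0). A flat backrest 31 mm thick, 400 mm tall, spans the full seat width and rises from the seat top along its +y edge, rear face flush with the rear of the seat. Two armrests of 28×28 mm section run along each side from the seat's front edge to the front of the backrest, top faces 195 mm above the seat top and outer faces flush with the seat's x-edges; a 28×28 mm post under the front of each armrest stands on the seat at the front corner.


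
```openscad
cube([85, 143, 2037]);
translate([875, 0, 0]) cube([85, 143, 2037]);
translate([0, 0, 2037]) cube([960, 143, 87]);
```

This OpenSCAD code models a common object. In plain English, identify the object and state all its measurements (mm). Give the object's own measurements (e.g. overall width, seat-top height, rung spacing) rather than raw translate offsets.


A door frame. The clear opening is 790 mm wide and 2037 mm high. Two 85 mm wide jambs, 143 mm deep, stand either side of the opening from the floor to the top of the opening. A 87 mm thick head sits across the top of both jambs, spanning the full outside width of the frame.


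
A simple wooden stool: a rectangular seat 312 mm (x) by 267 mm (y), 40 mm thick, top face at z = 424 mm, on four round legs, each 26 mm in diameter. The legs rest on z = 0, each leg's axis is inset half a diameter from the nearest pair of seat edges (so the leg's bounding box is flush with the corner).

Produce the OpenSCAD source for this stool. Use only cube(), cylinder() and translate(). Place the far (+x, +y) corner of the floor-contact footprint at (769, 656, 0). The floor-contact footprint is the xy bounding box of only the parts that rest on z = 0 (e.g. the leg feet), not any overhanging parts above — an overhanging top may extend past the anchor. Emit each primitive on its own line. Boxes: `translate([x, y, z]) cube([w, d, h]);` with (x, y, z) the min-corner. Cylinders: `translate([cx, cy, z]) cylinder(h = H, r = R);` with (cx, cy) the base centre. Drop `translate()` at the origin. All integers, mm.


// leg_h = 424 - 40 = 384
translate([457, 389, 384]) cube([312, 267, 40]);
translate([470, 402, 0]) cylinder(h = 384, r = 13);
translate([756, 402, 0]) cylinder(h = 384, r = 13);
translate([470, 643, 0]) cylinder(h = 384, r = 13);
translate([756, 643, 0]) cylinder(h = 384, r = 13);


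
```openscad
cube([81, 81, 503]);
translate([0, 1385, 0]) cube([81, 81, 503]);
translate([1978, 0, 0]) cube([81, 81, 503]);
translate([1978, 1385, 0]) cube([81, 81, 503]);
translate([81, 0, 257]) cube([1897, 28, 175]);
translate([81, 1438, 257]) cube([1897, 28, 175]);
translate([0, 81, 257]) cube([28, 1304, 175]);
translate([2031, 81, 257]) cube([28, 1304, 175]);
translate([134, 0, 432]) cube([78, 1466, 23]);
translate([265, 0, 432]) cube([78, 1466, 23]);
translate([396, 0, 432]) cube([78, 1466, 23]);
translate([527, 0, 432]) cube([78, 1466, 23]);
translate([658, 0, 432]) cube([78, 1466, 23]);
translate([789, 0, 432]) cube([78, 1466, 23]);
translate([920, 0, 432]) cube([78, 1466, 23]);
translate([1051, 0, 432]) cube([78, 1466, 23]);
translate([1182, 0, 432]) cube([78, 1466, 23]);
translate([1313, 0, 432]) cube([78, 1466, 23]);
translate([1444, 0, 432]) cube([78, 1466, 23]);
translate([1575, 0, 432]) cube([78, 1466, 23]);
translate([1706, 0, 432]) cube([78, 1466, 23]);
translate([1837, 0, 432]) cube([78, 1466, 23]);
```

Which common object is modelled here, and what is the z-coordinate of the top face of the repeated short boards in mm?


A bed frame. The slat-top height is 455 mm.

Four posts, four rails, and a row of slats — a bed frame. Slats sit on the rails at z = 257 + 175 = 432; with slat thickness 23, the top is 455 mm.


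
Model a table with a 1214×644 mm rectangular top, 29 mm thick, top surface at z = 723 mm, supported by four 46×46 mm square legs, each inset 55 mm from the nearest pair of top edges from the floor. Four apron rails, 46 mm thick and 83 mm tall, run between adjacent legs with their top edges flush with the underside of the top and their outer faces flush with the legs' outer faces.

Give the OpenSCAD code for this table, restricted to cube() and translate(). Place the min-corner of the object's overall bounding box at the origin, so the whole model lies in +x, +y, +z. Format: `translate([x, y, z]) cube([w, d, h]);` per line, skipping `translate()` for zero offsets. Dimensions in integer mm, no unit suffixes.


translate([0, 0, 694]) cube([1214, 644, 29]);
translate([55, 55, 0]) cube([46, 46, 694]);
translate([1113, 55, 0]) cube([46, 46, 694]);
translate([55, 543, 0]) cube([46, 46, 694]);
translate([1113, 543, 0]) cube([46, 46, 694]);
translate([101, 55, 611]) cube([1012, 46, 83]);
translate([101, 543, 611]) cube([1012, 46, 83]);
translate([55, 101, 611]) cube([46, 442, 83]);
translate([1113, 101, 611]) cube([46, 442, 83]);
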